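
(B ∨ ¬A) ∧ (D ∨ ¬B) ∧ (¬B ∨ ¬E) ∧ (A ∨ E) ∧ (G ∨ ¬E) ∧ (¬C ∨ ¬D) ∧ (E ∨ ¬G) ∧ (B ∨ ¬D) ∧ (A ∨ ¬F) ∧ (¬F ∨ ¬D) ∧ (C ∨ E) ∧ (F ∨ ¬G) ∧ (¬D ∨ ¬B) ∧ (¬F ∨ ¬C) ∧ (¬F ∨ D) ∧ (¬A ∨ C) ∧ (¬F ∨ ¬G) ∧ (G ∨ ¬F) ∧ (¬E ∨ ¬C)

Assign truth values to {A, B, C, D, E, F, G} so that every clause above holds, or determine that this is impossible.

Case B = True:
From the singleton clause (D), D = True.
Now (¬D) is unsatisfied and unit — conflict.
So B must be the other value — set B = False.
From the singleton clause (¬A), A = False.
From the singleton clause (E), E = True.
From the singleton clause (G), G = True.
From the singleton clause (¬D), D = False.
From the singleton clause (¬F), F = False.
Now (F) is unsatisfied and unit — conflict.
Either choice for B ends in contradiction.

UNSATISFIABLE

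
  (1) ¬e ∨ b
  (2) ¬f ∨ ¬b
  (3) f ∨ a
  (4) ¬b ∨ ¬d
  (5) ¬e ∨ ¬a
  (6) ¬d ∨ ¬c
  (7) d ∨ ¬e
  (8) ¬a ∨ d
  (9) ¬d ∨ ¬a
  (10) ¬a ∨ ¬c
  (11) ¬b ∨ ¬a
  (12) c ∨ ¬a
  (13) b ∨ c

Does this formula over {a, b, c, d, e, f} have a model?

Case e = False:
Case f = True:
The clause (¬b) is unit, so b = False.
The clause (c) is unit, so c = True.
The clause (¬d) is unit, so d = False.
The clause (¬a) is unit, so a = False.
All clauses are satisfied.
A satisfying assignment: a ↦ False, b ↦ False, c ↦ True, d ↦ False, e ↦ False, f ↦ True.

Satisfiable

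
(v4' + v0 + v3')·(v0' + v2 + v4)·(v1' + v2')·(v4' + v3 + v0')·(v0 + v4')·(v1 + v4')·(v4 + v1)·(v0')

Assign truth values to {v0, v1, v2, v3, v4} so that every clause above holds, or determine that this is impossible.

v0: 0; v1: 1; v2: 0; v3: 0; v4: 0

The clause (v0') is unit, so v0 = 0.
The clause (v4') is unit, so v4 = 0.
The clause (v1) is unit, so v1 = 1.
The clause (v2') is unit, so v2 = 0.
Every clause is now satisfied; v3 is unconstrained.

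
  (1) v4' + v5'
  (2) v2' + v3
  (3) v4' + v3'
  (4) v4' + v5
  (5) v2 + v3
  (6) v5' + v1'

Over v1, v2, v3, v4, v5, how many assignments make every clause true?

6

There are 2^5 = 32 truth assignments over (v1, v2, v3, v4, v5).
Split on v5. With v5 = 1, the clauses containing v5 are satisfied and v5' drops from the rest; 2 of the 2^4 = 16 assignments to the other variables satisfy what remains.
With v5 = 0, by the same count on the reduced clause set, 4 assignments work.
(One model: v1=F, v2=F, v3=T, v4=F, v5=F.)
Total: 2 + 4 = 6.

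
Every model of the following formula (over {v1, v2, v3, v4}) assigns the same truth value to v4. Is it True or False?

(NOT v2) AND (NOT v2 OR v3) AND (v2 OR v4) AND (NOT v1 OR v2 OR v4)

Suppose v4 = false.
(NOT v2) alone gives v2 = false.
Now (v2) is unsatisfied and unit — conflict.
So every satisfying assignment has v4 = True.

True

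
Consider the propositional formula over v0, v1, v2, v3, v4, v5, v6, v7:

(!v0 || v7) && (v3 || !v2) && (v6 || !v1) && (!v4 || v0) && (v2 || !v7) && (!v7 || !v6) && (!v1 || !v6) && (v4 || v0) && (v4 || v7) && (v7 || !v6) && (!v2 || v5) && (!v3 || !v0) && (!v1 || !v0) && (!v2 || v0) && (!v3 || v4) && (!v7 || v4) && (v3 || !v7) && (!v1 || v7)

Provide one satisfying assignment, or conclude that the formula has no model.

UNSATISFIABLE

Branch on v0: set v0 = false.
From the singleton clause (!v4), v4 = false.
Now (v4) is unsatisfied and unit — conflict.
Undo v0 and try v0 = true.
From the singleton clause (v7), v7 = true.
From the singleton clause (v2), v2 = true.
From the singleton clause (v3), v3 = true.
Now (!v3) is unsatisfied and unit — conflict.
Both values of v0 lead to a conflict.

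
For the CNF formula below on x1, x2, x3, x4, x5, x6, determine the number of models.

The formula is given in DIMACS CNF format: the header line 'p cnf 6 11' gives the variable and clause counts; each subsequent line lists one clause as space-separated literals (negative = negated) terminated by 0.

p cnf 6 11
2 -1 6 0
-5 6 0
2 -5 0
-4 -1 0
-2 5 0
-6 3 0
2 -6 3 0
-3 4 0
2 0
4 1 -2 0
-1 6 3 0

1

There are 2^6 = 64 truth assignments over (x1, x2, x3, x4, x5, x6).
Split on x6. With x6 = True, the clauses containing x6 are satisfied and ¬x6 drops from the rest; 1 of the 2^5 = 32 assignments to the other variables satisfy what remains.
With x6 = False, by the same count on the reduced clause set, 0 assignments work.
Total: 1 + 0 = 1.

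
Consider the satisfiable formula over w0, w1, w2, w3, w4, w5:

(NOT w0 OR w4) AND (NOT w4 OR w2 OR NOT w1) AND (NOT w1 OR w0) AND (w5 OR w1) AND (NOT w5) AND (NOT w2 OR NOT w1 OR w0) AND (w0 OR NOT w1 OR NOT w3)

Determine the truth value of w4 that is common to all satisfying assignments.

Suppose w4 = false.
From the singleton clause (NOT w0), w0 = false.
From the singleton clause (NOT w1), w1 = false.
From the singleton clause (w5), w5 = true.
Now (NOT w5) is unsatisfied and unit — conflict.
So every satisfying assignment has w4 = True.

True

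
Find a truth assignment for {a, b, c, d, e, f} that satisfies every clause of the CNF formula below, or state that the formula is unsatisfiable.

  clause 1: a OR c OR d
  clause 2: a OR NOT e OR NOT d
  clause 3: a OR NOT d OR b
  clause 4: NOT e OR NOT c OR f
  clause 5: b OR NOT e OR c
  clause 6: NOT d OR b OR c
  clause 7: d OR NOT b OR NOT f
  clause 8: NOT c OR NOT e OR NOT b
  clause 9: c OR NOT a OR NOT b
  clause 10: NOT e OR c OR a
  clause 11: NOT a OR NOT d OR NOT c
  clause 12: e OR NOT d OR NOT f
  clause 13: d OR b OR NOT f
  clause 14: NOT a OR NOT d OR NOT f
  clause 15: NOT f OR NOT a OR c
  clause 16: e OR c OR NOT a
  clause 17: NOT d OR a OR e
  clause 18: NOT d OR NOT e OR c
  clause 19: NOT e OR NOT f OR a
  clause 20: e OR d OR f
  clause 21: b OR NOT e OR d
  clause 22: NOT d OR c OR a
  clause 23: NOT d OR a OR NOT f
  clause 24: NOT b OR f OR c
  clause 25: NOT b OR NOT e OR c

UNSATISFIABLE

Suppose a = true.
Suppose c = true.
The clause (NOT d) is unit, so d = false.
Suppose e = false.
The clause (f) is unit, so f = true.
The clause (NOT b) is unit, so b = false.
But (b) is also a unit clause — contradiction.
Backtrack on e: now try e = true.
The clause (f) is unit, so f = true.
The clause (NOT b) is unit, so b = false.
But (b) is also a unit clause — contradiction.
Neither e = true nor e = false works.
Backtrack on c: now try c = false.
The clause (NOT b) is unit, so b = false.
The clause (NOT e) is unit, so e = false.
But (e) is also a unit clause — contradiction.
Neither c = true nor c = false works.
Backtrack on a: now try a = false.
Suppose c = true.
Suppose e = false.
The clause (NOT d) is unit, so d = false.
The clause (f) is unit, so f = true.
The clause (NOT b) is unit, so b = false.
But (b) is also a unit clause — contradiction.
Backtrack on e: now try e = true.
The clause (NOT d) is unit, so d = false.
The clause (f) is unit, so f = true.
But (NOT f) is also a unit clause — contradiction.
Neither e = true nor e = false works.
Backtrack on c: now try c = false.
The clause (d) is unit, so d = true.
But (NOT d) is also a unit clause — contradiction.
Neither c = true nor c = false works.
Neither a = true nor a = false works.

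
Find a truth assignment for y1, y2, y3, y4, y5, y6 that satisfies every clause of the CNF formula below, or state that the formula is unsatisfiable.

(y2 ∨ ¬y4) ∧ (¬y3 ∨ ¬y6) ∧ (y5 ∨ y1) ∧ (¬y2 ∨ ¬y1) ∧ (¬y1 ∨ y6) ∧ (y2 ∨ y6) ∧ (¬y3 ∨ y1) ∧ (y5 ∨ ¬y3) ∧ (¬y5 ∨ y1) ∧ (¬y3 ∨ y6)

Case y2 = False:
(¬y4) alone gives y4 = False.
(y6) alone gives y6 = True.
(¬y3) alone gives y3 = False.
Case y5 = True:
(y1) alone gives y1 = True.
Every clause now holds.

y1=True,  y2=False,  y3=False,  y4=False,  y5=True,  y6=True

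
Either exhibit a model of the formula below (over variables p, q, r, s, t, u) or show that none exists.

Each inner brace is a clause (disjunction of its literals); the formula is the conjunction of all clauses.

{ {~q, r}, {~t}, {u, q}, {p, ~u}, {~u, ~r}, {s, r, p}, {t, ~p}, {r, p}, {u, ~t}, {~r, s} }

From the singleton clause (~t), t = 0.
From the singleton clause (~p), p = 0.
From the singleton clause (~u), u = 0.
From the singleton clause (q), q = 1.
From the singleton clause (r), r = 1.
From the singleton clause (s), s = 1.
This assignment satisfies each clause.

p ↦ 0,  q ↦ 1,  r ↦ 1,  s ↦ 1,  t ↦ 0,  u ↦ 0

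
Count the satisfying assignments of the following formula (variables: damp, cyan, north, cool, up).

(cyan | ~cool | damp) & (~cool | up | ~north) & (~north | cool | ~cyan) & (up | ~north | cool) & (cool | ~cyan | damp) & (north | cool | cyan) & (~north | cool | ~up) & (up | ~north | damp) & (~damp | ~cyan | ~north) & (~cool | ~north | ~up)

8

There are 2^5 = 32 truth assignments over (damp, cyan, north, cool, up).
Split on cool. With cool = 1, the clauses containing cool are satisfied and ~cool drops from the rest; 6 of the 2^4 = 16 assignments to the other variables satisfy what remains.
With cool = 0, by the same count on the reduced clause set, 2 assignments work.
(One model: damp=F, cyan=T, north=F, cool=T, up=F.)
Total: 6 + 2 = 8.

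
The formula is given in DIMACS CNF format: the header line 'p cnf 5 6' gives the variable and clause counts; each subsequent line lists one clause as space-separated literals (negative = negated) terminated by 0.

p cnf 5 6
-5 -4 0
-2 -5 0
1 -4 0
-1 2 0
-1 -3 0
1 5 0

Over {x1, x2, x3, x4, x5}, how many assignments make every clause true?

4

There are 2^5 = 32 truth assignments over (x1, x2, x3, x4, x5).
Split on x2. With x2 = True, the clauses containing x2 are satisfied and ¬x2 drops from the rest; 2 of the 2^4 = 16 assignments to the other variables satisfy what remains.
With x2 = False, by the same count on the reduced clause set, 2 assignments work.
Total: 2 + 2 = 4.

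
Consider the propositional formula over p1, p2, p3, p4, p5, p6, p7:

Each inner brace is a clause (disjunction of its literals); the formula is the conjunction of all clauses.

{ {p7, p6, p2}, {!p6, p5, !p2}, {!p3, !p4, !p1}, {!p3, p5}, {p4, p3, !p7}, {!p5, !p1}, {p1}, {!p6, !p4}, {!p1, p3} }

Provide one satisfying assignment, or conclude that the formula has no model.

UNSATISFIABLE

From the singleton clause (p1), p1 = true.
From the singleton clause (!p5), p5 = false.
From the singleton clause (!p3), p3 = false.
That conflicts with the unit clause (p3).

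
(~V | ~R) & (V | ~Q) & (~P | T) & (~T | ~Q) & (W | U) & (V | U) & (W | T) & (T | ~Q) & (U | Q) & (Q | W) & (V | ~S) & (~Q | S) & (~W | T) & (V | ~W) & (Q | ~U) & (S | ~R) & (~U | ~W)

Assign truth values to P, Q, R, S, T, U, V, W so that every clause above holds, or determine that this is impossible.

Suppose V = 0.
Unit clause (~Q) forces Q = 0.
Unit clause (U) forces U = 1.
That conflicts with the unit clause (~U).
Backtrack on V: now try V = 1.
Unit clause (~R) forces R = 0.
Suppose P = 0.
Suppose T = 0.
Unit clause (W) forces W = 1.
That conflicts with the unit clause (~W).
Backtrack on T: now try T = 1.
Unit clause (~Q) forces Q = 0.
Unit clause (U) forces U = 1.
That conflicts with the unit clause (~U).
Neither T = 1 nor T = 0 works.
Backtrack on P: now try P = 1.
Unit clause (T) forces T = 1.
Unit clause (~Q) forces Q = 0.
Unit clause (U) forces U = 1.
That conflicts with the unit clause (~U).
Neither P = 1 nor P = 0 works.
Neither V = 1 nor V = 0 works.

UNSATISFIABLE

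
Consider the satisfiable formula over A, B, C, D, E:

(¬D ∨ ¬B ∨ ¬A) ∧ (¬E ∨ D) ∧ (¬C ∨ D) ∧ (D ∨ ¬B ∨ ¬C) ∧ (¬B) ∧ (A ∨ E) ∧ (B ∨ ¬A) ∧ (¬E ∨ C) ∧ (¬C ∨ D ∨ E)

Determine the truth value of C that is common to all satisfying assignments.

Suppose C = False.
(¬B) alone gives B = False.
(¬A) alone gives A = False.
(E) alone gives E = True.
Now (¬E) is unsatisfied and unit — conflict.
So every satisfying assignment has C = True.

True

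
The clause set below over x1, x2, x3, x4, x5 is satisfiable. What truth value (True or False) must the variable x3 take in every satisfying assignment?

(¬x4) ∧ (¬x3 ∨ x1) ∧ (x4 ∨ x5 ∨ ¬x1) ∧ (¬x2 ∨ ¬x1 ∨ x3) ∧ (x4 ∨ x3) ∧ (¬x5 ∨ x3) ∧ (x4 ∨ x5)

Suppose x3 = False.
Unit clause (¬x4) forces x4 = False.
But (x4) is also a unit clause — contradiction.
So every satisfying assignment has x3 = True.

True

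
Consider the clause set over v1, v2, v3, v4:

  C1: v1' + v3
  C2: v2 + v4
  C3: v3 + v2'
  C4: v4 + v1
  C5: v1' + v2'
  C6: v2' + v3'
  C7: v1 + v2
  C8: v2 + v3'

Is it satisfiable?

Try v1 = 0.
(v4) alone gives v4 = 1.
(v2) alone gives v2 = 1.
(v3) alone gives v3 = 1.
But (v3') is also a unit clause — contradiction.
So v1 must be the other value — set v1 = 1.
(v3) alone gives v3 = 1.
(v2') alone gives v2 = 0.
But (v2) is also a unit clause — contradiction.
Both values of v1 lead to a conflict.
No assignment satisfies every clause.

Unsatisfiable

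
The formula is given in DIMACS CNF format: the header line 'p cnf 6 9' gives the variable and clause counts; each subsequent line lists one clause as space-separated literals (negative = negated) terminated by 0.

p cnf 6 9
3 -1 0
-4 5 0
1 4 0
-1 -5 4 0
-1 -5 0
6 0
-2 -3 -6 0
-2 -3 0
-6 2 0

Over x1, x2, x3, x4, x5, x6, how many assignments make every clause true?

There are 2^6 = 64 truth assignments over (x1, x2, x3, x4, x5, x6).
Split on x2. With x2 = True, the clauses containing x2 are satisfied and ¬x2 drops from the rest; 1 of the 2^5 = 32 assignments to the other variables satisfy what remains.
With x2 = False, by the same count on the reduced clause set, 0 assignments work.
(One model: x1=F, x2=T, x3=F, x4=T, x5=T, x6=T.)
Total: 1 + 0 = 1.

1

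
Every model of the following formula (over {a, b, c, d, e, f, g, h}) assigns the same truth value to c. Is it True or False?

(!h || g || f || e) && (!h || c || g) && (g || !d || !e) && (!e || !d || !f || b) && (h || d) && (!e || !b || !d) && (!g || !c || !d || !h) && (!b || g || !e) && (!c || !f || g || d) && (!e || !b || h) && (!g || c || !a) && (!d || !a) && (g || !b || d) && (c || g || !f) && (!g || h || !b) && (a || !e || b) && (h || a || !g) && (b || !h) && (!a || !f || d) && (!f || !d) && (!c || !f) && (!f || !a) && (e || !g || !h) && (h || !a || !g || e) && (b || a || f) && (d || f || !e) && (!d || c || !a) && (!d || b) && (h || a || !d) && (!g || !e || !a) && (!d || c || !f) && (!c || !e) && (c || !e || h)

Suppose c = true.
Unit clause (!f) forces f = false.
Unit clause (!e) forces e = false.
Suppose h = false.
Unit clause (d) forces d = true.
Unit clause (!a) forces a = false.
Now (a) is unsatisfied and unit — conflict.
Undo h and try h = true.
Unit clause (g) forces g = true.
Now (!g) is unsatisfied and unit — conflict.
Neither h = true nor h = false works.
So every satisfying assignment has c = False.

False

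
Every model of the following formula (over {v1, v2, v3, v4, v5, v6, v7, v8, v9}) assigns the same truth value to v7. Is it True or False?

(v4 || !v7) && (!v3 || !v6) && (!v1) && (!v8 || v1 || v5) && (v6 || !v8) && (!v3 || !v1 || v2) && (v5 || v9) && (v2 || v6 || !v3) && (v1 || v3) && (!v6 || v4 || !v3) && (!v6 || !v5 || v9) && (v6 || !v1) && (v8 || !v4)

Suppose v7 = true.
Unit clause (v4) forces v4 = true.
Unit clause (!v1) forces v1 = false.
Unit clause (v3) forces v3 = true.
Unit clause (!v6) forces v6 = false.
Unit clause (!v8) forces v8 = false.
That conflicts with the unit clause (v8).
So every satisfying assignment has v7 = False.

False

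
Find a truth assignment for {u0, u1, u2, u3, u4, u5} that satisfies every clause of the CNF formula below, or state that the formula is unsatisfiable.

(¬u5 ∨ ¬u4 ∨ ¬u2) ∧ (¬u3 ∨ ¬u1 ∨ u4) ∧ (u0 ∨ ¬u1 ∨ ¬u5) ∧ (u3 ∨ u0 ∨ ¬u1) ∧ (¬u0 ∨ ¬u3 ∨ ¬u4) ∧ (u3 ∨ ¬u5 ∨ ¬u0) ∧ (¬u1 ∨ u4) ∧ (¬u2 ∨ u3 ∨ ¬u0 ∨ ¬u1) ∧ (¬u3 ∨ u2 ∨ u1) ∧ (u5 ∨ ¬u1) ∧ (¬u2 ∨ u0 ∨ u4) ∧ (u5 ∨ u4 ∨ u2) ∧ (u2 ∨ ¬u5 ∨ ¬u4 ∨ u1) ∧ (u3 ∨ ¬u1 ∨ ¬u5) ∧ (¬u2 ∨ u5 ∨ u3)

Try u1 = False.
Try u3 = True.
Unit clause (u2) forces u2 = True.
Try u5 = True.
Unit clause (¬u4) forces u4 = False.
Unit clause (u0) forces u0 = True.
All clauses are satisfied.

u0 ↦ True, u1 ↦ False, u2 ↦ True, u3 ↦ True, u4 ↦ False, u5 ↦ True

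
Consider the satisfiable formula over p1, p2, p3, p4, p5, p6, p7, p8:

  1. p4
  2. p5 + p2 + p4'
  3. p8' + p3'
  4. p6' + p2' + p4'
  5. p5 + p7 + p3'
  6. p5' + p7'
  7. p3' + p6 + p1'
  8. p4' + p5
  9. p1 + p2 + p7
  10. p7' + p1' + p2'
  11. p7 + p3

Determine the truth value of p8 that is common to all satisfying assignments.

False

Suppose p8 = 1.
From the singleton clause (p4), p4 = 1.
From the singleton clause (p3'), p3 = 0.
From the singleton clause (p5), p5 = 1.
From the singleton clause (p7'), p7 = 0.
But (p7) is also a unit clause — contradiction.
So every satisfying assignment has p8 = False.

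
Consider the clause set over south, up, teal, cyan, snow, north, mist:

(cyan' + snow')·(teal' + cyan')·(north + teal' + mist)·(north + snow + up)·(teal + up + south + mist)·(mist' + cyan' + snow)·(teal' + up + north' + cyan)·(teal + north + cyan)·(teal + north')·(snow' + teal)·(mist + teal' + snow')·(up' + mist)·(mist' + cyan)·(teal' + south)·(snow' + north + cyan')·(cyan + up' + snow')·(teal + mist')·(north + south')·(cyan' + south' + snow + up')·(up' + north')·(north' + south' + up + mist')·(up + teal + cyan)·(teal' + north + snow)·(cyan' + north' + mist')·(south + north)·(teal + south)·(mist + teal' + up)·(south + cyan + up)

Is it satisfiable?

Unsatisfiable

Suppose cyan = 0.
The clause (mist') is unit, so mist = 0.
The clause (up') is unit, so up = 0.
The clause (teal) is unit, so teal = 1.
But (teal') is also a unit clause — contradiction.
Undo cyan and try cyan = 1.
The clause (snow') is unit, so snow = 0.
The clause (teal') is unit, so teal = 0.
The clause (mist') is unit, so mist = 0.
The clause (north') is unit, so north = 0.
The clause (up) is unit, so up = 1.
But (up') is also a unit clause — contradiction.
Both values of cyan lead to a conflict.
No assignment satisfies every clause.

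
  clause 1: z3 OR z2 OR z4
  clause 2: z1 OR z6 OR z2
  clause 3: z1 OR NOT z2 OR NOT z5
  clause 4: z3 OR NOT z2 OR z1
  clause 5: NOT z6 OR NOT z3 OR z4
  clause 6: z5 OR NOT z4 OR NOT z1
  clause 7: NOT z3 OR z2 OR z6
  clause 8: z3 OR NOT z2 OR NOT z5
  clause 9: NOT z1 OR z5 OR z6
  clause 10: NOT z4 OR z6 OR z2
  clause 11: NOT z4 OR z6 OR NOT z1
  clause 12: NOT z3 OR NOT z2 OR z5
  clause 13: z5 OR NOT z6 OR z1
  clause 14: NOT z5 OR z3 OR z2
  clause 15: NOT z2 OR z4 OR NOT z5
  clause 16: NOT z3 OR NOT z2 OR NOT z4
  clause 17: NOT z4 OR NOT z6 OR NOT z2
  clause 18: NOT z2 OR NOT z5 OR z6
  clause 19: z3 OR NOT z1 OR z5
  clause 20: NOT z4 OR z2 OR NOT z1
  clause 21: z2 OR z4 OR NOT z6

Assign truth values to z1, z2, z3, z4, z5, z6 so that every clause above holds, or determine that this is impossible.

z1 ↦ false; z2 ↦ false; z3 ↦ true; z4 ↦ true; z5 ↦ true; z6 ↦ true

Branch on z3: set z3 = true.
Branch on z6: set z6 = true.
Unit clause (z4) forces z4 = true.
Unit clause (NOT z2) forces z2 = false.
Unit clause (NOT z1) forces z1 = false.
Unit clause (z5) forces z5 = true.
Every clause now holds.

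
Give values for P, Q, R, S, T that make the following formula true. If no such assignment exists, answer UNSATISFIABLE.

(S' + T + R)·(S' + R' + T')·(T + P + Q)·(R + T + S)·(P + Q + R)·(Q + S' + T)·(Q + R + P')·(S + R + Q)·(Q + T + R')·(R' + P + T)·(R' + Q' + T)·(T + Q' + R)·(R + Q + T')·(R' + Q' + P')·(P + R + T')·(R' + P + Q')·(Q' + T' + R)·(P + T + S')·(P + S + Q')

P: 1, Q: 0, R: 1, S: 0, T: 1

Case S = 0:
Case R = 1:
Case Q = 0:
The clause (T) is unit, so T = 1.
All clauses hold; P can take either value.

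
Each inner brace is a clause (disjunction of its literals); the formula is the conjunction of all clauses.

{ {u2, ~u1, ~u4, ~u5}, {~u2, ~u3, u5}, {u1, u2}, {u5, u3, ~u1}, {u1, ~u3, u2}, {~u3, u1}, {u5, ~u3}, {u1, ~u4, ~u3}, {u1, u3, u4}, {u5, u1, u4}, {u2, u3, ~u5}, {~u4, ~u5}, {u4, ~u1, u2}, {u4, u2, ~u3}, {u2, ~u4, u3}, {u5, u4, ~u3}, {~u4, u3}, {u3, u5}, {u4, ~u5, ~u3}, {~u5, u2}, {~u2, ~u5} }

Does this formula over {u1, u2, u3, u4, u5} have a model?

Unsatisfiable

Case u1 = 1:
Case u5 = 1:
Unit clause (~u4) forces u4 = 0.
Unit clause (u2) forces u2 = 1.
But (~u2) is also a unit clause — contradiction.
That branch fails; take u5 = 0 instead.
Unit clause (u3) forces u3 = 1.
But (~u3) is also a unit clause — contradiction.
Both values of u5 lead to a conflict.
That branch fails; take u1 = 0 instead.
Unit clause (u2) forces u2 = 1.
Unit clause (~u3) forces u3 = 0.
Unit clause (u4) forces u4 = 1.
But (~u4) is also a unit clause — contradiction.
Both values of u1 lead to a conflict.
No assignment satisfies every clause.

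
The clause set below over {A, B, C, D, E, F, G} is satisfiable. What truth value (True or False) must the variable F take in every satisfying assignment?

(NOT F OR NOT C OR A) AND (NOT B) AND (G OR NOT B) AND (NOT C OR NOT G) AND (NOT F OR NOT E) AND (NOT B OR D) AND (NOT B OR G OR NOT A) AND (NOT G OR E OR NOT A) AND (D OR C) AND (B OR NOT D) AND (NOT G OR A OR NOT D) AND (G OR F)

Suppose F = false.
From the singleton clause (NOT B), B = false.
From the singleton clause (NOT D), D = false.
From the singleton clause (C), C = true.
From the singleton clause (NOT G), G = false.
But (G) is also a unit clause — contradiction.
So every satisfying assignment has F = True.

True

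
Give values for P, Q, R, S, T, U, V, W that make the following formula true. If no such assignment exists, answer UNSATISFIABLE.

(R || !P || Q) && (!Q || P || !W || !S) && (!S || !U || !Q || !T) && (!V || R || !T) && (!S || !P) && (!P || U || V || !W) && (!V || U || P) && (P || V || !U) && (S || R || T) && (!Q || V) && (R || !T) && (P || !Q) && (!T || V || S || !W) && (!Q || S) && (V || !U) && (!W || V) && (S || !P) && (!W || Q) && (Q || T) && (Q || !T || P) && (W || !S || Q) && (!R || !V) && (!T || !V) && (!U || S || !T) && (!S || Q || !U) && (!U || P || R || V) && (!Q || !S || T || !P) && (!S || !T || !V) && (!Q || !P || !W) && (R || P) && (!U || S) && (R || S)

UNSATISFIABLE

Suppose S = false.
(!Q) alone gives Q = false.
(!P) alone gives P = false.
(!W) alone gives W = false.
(T) alone gives T = true.
Now (!T) is unsatisfied and unit — conflict.
That branch fails; take S = true instead.
(!P) alone gives P = false.
(!Q) alone gives Q = false.
(!W) alone gives W = false.
Now (W) is unsatisfied and unit — conflict.
Both values of S lead to a conflict.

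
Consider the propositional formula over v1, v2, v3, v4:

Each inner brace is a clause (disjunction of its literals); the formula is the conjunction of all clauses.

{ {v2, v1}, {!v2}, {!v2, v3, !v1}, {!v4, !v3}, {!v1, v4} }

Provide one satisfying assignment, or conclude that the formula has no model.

(!v2) alone gives v2 = false.
(v1) alone gives v1 = true.
(v4) alone gives v4 = true.
(!v3) alone gives v3 = false.
Every clause now holds.

v1=true; v2=false; v3=false; v4=true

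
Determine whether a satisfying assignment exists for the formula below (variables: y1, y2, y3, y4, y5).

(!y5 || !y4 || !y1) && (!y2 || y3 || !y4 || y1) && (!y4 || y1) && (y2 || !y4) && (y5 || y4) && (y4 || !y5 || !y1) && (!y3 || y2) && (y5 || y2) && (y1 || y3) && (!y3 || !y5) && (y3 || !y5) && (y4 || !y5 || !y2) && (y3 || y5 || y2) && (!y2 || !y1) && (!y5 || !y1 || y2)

Case y4 = false:
The clause (y5) is unit, so y5 = true.
The clause (!y1) is unit, so y1 = false.
The clause (y3) is unit, so y3 = true.
But (!y3) is also a unit clause — contradiction.
Backtrack on y4: now try y4 = true.
The clause (y1) is unit, so y1 = true.
The clause (!y5) is unit, so y5 = false.
The clause (y2) is unit, so y2 = true.
But (!y2) is also a unit clause — contradiction.
Neither y4 = true nor y4 = false works.
No assignment satisfies every clause.

No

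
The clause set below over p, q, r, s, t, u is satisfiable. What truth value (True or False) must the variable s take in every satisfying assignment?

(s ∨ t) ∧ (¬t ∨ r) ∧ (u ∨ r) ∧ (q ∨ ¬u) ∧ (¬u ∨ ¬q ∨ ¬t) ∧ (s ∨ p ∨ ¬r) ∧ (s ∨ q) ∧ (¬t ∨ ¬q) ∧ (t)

True

Suppose s = False.
(t) alone gives t = True.
(r) alone gives r = True.
(p) alone gives p = True.
(q) alone gives q = True.
Now (¬q) is unsatisfied and unit — conflict.
So every satisfying assignment has s = True.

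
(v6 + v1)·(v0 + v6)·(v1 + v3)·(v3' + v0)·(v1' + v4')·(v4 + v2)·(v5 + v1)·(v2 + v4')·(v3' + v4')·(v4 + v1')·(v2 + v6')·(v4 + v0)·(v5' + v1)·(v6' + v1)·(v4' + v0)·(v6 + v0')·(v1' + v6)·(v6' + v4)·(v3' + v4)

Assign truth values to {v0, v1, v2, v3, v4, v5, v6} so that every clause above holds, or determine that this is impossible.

Try v6 = 1.
Unit clause (v2) forces v2 = 1.
Unit clause (v1) forces v1 = 1.
Unit clause (v4') forces v4 = 0.
But (v4) is also a unit clause — contradiction.
Undo v6 and try v6 = 0.
Unit clause (v1) forces v1 = 1.
But (v1') is also a unit clause — contradiction.
Neither v6 = 1 nor v6 = 0 works.

UNSATISFIABLE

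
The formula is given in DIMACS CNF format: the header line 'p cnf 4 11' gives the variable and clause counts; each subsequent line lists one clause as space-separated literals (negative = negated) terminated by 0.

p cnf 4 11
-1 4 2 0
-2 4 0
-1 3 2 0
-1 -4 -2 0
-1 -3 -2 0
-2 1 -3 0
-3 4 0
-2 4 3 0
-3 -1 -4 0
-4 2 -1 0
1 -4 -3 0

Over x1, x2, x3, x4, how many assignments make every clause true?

There are 2^4 = 16 truth assignments over (x1, x2, x3, x4).
Check each against the 11 clauses (columns in the order x1, x2, x3, x4):
  F F F F  ✓ satisfies all
  F F F T  ✓ satisfies all
  F F T F  ✗ fails (¬x3 ∨ x4)
  F F T T  ✗ fails (x1 ∨ ¬x4 ∨ ¬x3)
  F T F F  ✗ fails (¬x2 ∨ x4)
  F T F T  ✓ satisfies all
  F T T F  ✗ fails (¬x2 ∨ x4)
  F T T T  ✗ fails (¬x2 ∨ x1 ∨ ¬x3)
  T F F F  ✗ fails (¬x1 ∨ x4 ∨ x2)
  T F F T  ✗ fails (¬x1 ∨ x3 ∨ x2)
  T F T F  ✗ fails (¬x1 ∨ x4 ∨ x2)
  T F T T  ✗ fails (¬x3 ∨ ¬x1 ∨ ¬x4)
  T T F F  ✗ fails (¬x2 ∨ x4)
  T T F T  ✗ fails (¬x1 ∨ ¬x4 ∨ ¬x2)
  T T T F  ✗ fails (¬x2 ∨ x4)
  T T T T  ✗ fails (¬x1 ∨ ¬x4 ∨ ¬x2)
3 of the 16 rows are models.

3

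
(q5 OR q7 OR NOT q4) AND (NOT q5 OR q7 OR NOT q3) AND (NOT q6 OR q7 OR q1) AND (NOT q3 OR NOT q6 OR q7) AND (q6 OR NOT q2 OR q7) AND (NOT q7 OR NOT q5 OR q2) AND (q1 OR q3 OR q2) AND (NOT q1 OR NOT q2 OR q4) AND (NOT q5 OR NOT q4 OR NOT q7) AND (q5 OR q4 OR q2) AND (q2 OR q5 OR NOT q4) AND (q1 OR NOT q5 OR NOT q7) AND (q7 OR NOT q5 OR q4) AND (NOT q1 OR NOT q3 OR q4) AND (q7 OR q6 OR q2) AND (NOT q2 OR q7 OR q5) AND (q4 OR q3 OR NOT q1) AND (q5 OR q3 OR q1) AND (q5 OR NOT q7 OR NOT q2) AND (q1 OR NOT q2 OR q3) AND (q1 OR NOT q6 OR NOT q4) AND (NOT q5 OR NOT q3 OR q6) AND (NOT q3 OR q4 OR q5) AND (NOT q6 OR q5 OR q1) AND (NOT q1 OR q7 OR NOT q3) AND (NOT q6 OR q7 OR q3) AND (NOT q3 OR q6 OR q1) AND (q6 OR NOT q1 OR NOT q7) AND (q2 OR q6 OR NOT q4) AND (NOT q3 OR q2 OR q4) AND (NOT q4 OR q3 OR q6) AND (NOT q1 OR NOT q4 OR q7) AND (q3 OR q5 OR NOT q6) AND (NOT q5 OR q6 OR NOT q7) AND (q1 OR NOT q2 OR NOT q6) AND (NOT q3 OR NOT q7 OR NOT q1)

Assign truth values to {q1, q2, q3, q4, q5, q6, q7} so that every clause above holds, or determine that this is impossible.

UNSATISFIABLE

Suppose q5 = true.
Suppose q7 = true.
Unit clause (q2) forces q2 = true.
Unit clause (NOT q4) forces q4 = false.
Unit clause (NOT q1) forces q1 = false.
That conflicts with the unit clause (q1).
That branch fails; take q7 = false instead.
Unit clause (NOT q3) forces q3 = false.
Unit clause (q4) forces q4 = true.
Unit clause (NOT q6) forces q6 = false.
That conflicts with the unit clause (q6).
Neither q7 = true nor q7 = false works.
That branch fails; take q5 = false instead.
Suppose q7 = true.
Unit clause (NOT q2) forces q2 = false.
Unit clause (q4) forces q4 = true.
That conflicts with the unit clause (NOT q4).
That branch fails; take q7 = false instead.
Unit clause (NOT q4) forces q4 = false.
Unit clause (q2) forces q2 = true.
That conflicts with the unit clause (NOT q2).
Neither q7 = true nor q7 = false works.
Neither q5 = true nor q5 = false works.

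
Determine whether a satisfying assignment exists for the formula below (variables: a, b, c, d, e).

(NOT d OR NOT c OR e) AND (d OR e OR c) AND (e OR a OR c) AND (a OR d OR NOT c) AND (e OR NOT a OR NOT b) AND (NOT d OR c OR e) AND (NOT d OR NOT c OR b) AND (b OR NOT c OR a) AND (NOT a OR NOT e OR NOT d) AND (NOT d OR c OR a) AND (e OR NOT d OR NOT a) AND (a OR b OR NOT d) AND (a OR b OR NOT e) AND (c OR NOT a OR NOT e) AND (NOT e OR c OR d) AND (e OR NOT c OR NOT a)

Yes, satisfiable

Branch on d: set d = false.
Branch on e: set e = true.
The clause (c) is unit, so c = true.
The clause (a) is unit, so a = true.
Every clause is now satisfied; b is unconstrained.
A satisfying assignment: a ↦ true; b ↦ false; c ↦ true; d ↦ false; e ↦ true.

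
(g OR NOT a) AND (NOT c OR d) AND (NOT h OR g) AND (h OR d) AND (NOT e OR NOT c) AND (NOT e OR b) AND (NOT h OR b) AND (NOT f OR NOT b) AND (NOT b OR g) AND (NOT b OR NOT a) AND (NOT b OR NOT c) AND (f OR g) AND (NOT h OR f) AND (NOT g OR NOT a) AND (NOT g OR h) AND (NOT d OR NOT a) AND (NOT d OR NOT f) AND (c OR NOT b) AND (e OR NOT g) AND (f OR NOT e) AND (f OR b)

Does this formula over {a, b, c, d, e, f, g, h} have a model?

No

Try g = true.
From the singleton clause (NOT a), a = false.
From the singleton clause (h), h = true.
From the singleton clause (b), b = true.
From the singleton clause (NOT f), f = false.
But (f) is also a unit clause — contradiction.
Backtrack on g: now try g = false.
From the singleton clause (NOT a), a = false.
From the singleton clause (NOT h), h = false.
From the singleton clause (d), d = true.
From the singleton clause (NOT b), b = false.
From the singleton clause (NOT e), e = false.
From the singleton clause (f), f = true.
But (NOT f) is also a unit clause — contradiction.
Either choice for g ends in contradiction.
No assignment satisfies every clause.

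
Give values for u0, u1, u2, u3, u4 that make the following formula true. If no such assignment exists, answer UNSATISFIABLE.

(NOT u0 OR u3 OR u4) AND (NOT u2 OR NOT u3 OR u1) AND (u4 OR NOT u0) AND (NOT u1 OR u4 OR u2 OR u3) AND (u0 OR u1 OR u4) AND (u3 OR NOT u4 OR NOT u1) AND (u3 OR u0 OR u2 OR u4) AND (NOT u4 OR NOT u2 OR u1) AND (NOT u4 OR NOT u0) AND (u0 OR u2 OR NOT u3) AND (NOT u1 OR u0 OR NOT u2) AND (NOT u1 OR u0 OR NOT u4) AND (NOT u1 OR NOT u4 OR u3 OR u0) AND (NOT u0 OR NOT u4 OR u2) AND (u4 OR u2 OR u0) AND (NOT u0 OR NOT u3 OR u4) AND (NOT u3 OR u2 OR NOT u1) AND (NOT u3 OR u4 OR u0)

Branch on u4: set u4 = true.
Unit clause (NOT u0) forces u0 = false.
Unit clause (NOT u1) forces u1 = false.
Unit clause (NOT u2) forces u2 = false.
Unit clause (NOT u3) forces u3 = false.
This assignment satisfies each clause.

u0 ↦ false,  u1 ↦ false,  u2 ↦ false,  u3 ↦ false,  u4 ↦ true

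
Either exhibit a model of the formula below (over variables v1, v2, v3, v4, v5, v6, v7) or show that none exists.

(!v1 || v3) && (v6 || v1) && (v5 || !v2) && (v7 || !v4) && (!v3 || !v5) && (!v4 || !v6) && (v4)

v1: true; v2: false; v3: true; v4: true; v5: false; v6: false; v7: true

Unit clause (v4) forces v4 = true.
Unit clause (v7) forces v7 = true.
Unit clause (!v6) forces v6 = false.
Unit clause (v1) forces v1 = true.
Unit clause (v3) forces v3 = true.
Unit clause (!v5) forces v5 = false.
Unit clause (!v2) forces v2 = false.
All clauses are satisfied.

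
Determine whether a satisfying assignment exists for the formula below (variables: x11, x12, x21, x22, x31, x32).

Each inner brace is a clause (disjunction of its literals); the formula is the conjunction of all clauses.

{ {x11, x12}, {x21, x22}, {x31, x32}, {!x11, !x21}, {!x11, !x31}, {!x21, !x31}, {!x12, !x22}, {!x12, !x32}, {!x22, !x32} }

No

Suppose x11 = true.
Unit clause (!x21) forces x21 = false.
Unit clause (x22) forces x22 = true.
Unit clause (!x31) forces x31 = false.
Unit clause (x32) forces x32 = true.
But (!x32) is also a unit clause — contradiction.
That branch fails; take x11 = false instead.
Unit clause (x12) forces x12 = true.
Unit clause (!x22) forces x22 = false.
Unit clause (x21) forces x21 = true.
Unit clause (!x31) forces x31 = false.
Unit clause (x32) forces x32 = true.
But (!x32) is also a unit clause — contradiction.
Both values of x11 lead to a conflict.
No assignment satisfies every clause.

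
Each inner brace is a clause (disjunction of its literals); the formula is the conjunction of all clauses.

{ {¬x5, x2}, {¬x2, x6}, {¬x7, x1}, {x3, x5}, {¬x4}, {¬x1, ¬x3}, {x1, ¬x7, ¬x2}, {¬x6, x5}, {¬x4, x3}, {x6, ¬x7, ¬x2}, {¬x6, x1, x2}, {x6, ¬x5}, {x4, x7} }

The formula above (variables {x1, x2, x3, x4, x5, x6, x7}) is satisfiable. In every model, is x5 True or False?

Suppose x5 = False.
From the singleton clause (x3), x3 = True.
From the singleton clause (¬x4), x4 = False.
From the singleton clause (¬x1), x1 = False.
From the singleton clause (¬x7), x7 = False.
Now (x7) is unsatisfied and unit — conflict.
So every satisfying assignment has x5 = True.

True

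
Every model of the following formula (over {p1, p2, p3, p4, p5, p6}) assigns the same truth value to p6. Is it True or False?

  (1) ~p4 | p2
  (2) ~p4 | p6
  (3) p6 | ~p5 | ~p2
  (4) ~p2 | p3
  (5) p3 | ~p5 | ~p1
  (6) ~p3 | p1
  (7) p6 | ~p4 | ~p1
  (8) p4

Suppose p6 = 0.
Unit clause (~p4) forces p4 = 0.
Now (p4) is unsatisfied and unit — conflict.
So every satisfying assignment has p6 = True.

True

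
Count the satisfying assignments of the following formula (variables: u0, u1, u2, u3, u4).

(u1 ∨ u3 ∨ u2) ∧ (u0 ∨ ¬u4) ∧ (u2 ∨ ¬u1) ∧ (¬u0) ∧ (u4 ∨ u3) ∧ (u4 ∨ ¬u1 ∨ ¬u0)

3

There are 2^5 = 32 truth assignments over (u0, u1, u2, u3, u4).
Split on u0. With u0 = True, the clauses containing u0 are satisfied and ¬u0 drops from the rest; 0 of the 2^4 = 16 assignments to the other variables satisfy what remains.
With u0 = False, by the same count on the reduced clause set, 3 assignments work.
(One model: u0=F, u1=F, u2=F, u3=T, u4=F.)
Total: 0 + 3 = 3.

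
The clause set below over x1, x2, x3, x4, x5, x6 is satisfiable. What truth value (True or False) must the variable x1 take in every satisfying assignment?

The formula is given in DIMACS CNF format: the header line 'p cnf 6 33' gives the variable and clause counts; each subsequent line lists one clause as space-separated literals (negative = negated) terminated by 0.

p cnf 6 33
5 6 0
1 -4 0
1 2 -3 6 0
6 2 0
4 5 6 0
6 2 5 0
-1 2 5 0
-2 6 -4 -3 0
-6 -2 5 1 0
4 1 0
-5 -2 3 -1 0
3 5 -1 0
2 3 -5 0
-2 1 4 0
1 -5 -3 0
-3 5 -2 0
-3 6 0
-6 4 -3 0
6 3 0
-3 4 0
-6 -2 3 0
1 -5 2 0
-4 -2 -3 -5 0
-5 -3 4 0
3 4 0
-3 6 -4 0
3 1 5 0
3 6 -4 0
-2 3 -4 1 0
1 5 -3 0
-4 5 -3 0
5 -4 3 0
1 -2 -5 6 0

Suppose x1 = False.
Unit clause (¬x4) forces x4 = False.
But (x4) is also a unit clause — contradiction.
So every satisfying assignment has x1 = True.

True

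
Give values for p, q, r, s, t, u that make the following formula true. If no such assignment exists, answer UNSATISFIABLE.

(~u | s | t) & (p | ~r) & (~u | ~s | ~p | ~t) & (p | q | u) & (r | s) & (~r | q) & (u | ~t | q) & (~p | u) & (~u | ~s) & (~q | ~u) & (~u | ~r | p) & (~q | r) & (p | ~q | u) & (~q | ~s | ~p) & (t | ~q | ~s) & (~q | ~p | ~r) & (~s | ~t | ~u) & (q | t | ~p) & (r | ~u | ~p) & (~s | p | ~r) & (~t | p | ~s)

Branch on p: set p = 1.
(u) alone gives u = 1.
(~s) alone gives s = 0.
(t) alone gives t = 1.
(r) alone gives r = 1.
(q) alone gives q = 1.
But (~q) is also a unit clause — contradiction.
So p must be the other value — set p = 0.
(~r) alone gives r = 0.
(s) alone gives s = 1.
(~u) alone gives u = 0.
(q) alone gives q = 1.
But (~q) is also a unit clause — contradiction.
Both values of p lead to a conflict.

UNSATISFIABLE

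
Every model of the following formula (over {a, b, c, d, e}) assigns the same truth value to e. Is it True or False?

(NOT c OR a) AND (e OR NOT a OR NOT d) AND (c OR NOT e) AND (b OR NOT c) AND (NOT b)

Suppose e = true.
(c) alone gives c = true.
(a) alone gives a = true.
(b) alone gives b = true.
Now (NOT b) is unsatisfied and unit — conflict.
So every satisfying assignment has e = False.

False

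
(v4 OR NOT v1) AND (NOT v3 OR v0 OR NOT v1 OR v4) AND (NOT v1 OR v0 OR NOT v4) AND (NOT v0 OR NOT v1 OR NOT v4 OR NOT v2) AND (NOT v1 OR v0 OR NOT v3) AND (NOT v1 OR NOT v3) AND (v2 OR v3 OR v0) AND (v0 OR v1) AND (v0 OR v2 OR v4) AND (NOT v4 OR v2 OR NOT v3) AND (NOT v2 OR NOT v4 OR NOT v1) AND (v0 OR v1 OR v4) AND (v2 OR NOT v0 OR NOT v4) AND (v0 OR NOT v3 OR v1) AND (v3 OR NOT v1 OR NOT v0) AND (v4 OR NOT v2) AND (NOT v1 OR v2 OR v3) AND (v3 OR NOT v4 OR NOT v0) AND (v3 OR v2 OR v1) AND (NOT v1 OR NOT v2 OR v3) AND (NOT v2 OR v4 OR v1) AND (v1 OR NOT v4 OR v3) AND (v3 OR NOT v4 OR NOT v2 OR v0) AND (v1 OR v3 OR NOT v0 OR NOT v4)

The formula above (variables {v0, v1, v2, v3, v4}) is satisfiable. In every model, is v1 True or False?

Suppose v1 = true.
The clause (v4) is unit, so v4 = true.
The clause (v0) is unit, so v0 = true.
The clause (NOT v2) is unit, so v2 = false.
That conflicts with the unit clause (v2).
So every satisfying assignment has v1 = False.

False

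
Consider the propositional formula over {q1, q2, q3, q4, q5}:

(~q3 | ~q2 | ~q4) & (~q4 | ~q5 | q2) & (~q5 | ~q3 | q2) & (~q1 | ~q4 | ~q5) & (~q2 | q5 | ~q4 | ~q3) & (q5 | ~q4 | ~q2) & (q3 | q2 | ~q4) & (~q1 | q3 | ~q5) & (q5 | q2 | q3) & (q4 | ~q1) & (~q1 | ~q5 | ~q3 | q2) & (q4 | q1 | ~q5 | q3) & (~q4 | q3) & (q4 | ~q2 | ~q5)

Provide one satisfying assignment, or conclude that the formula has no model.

q1: 1; q2: 0; q3: 1; q4: 1; q5: 0

Case q4 = 1:
(q3) alone gives q3 = 1.
(~q2) alone gives q2 = 0.
(~q5) alone gives q5 = 0.
No clause remains; q1 is free.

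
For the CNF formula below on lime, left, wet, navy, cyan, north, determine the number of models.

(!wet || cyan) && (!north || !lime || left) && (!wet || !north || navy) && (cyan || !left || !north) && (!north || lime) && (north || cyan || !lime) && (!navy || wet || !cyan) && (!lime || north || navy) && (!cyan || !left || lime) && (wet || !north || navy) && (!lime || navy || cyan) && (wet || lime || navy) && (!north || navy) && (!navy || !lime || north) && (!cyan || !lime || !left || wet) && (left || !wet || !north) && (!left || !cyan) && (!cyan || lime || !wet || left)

There are 2^6 = 64 truth assignments over (lime, left, wet, navy, cyan, north).
Split on lime. With lime = true, the clauses containing lime are satisfied and !lime drops from the rest; 0 of the 2^5 = 32 assignments to the other variables satisfy what remains.
With lime = false, by the same count on the reduced clause set, 2 assignments work.
(One model: lime=F, left=F, wet=F, navy=T, cyan=F, north=F.)
Total: 0 + 2 = 2.

2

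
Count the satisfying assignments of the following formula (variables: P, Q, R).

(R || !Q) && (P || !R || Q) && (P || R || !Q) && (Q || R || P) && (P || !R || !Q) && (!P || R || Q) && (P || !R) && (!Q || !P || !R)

There are 2^3 = 8 truth assignments over (P, Q, R).
Check each against the 8 clauses (columns in the order P, Q, R):
  F F F  ✗ fails (Q || R || P)
  F F T  ✗ fails (P || !R || Q)
  F T F  ✗ fails (R || !Q)
  F T T  ✗ fails (P || !R || !Q)
  T F F  ✗ fails (!P || R || Q)
  T F T  ✓ satisfies all
  T T F  ✗ fails (R || !Q)
  T T T  ✗ fails (!Q || !P || !R)
1 of the 8 rows is a model.

1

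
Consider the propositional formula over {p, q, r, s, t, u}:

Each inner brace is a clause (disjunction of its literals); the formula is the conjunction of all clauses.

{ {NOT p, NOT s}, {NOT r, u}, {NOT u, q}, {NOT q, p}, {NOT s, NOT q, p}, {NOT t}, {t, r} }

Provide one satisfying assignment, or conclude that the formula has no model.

p=true; q=true; r=true; s=false; t=false; u=true

From the singleton clause (NOT t), t = false.
From the singleton clause (r), r = true.
From the singleton clause (u), u = true.
From the singleton clause (q), q = true.
From the singleton clause (p), p = true.
From the singleton clause (NOT s), s = false.
Every clause now holds.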